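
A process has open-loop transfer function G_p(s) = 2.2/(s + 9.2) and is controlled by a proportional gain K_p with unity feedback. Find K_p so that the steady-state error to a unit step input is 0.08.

The loop is type 0, so e_ss(step) = 1/(1 + K_pos) with K_pos = K_p·G_p(0).
G_p(0) = 0.2391. Require 1/(1 + K_p·0.2391) = 0.08, so 1 + 0.2391·K_p = 12.5.
K_p = (12.5 − 1)/0.2391 = 48.1.

K_p = 48.1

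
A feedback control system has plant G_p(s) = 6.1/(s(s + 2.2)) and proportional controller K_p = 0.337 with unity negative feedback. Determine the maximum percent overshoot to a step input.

From 1 + K_pG_p(s) = 0: s² + 2.2s + 2.056 = 0 ⇒ ω_n = 1.434, ζ = 0.7672.
%OS = 100·exp(−πζ/√(1−ζ²)) = 100·exp(−π·0.7672/√0.4114) = 2.33%.

2.33%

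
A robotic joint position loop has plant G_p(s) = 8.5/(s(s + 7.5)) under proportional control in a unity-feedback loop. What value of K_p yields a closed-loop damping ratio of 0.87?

Closed-loop characteristic equation: s² + 7.5s + K_p·8.5 = 0.
So ω_n = √(8.5K_p) and 2ζω_n = 7.5, giving ζ = 7.5/(2√(8.5K_p)).
Setting ζ = 0.87: √(8.5K_p) = 7.5/(2·0.87) = 4.31, so K_p = 18.58/8.5 = 2.19.

K_p = 2.19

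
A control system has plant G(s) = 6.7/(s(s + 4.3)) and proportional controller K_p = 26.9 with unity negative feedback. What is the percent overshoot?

60.1%

Closed-loop characteristic equation: s² + 4.3s + 180.2 = 0, so ω_n = 13.42 rad/s and ζ = 4.3/(2·13.42) = 0.1601.
%OS = 100·exp(−πζ/√(1−ζ²)) = 100·exp(−π·0.1601/√0.9744) = 60.1%.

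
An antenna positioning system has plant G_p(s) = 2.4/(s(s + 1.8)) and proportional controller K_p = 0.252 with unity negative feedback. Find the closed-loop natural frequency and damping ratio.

1 + K_p·G_p(s) = 0 gives s² + 1.8s + 0.6048 = 0.
Matching s² + 2ζω_n s + ω_n²: ω_n = √0.6048 = 0.7777 rad/s and 2ζω_n = 1.8, so ζ = 1.8/(2·0.7777) = 1.16.

ω_n = 0.778 rad/s, ζ = 1.16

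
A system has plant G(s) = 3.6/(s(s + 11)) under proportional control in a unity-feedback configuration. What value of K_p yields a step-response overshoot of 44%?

From %OS = 100·exp(−πζ/√(1−ζ²)) = 44%, ζ = −ln(0.44)/√(π²+ln²(0.44)) = 0.2528.
Characteristic equation s² + 11s + 3.6K_p = 0 gives ζ = 11/(2√(3.6K_p)).
Setting ζ = 0.2528: √(3.6K_p) = 11/(2·0.2528) = 21.75, so K_p = 473.2/3.6 = 131.

K_p = 131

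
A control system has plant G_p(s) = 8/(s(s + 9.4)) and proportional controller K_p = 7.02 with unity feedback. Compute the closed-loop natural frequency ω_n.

The closed-loop denominator is s(s+9.4) + 7.02·8 = s² + 9.4s + 56.16.
Matching s² + 2ζω_n s + ω_n²: ω_n = √56.16 = 7.494 rad/s and 2ζω_n = 9.4, so ζ = 9.4/(2·7.494) = 0.627.

ω_n = 7.49 rad/s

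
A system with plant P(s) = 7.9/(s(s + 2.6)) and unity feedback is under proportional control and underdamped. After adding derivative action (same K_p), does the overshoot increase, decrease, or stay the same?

decrease

With PD the characteristic equation becomes s² + (a + K·K_d)s + K·K_p = 0; the damping term grows, ζ rises, overshoot falls.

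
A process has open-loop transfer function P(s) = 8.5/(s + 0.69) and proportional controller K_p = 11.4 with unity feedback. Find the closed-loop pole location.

s = -97.59

Closed-loop transfer function: T(s) = K_p·P(s)/(1 + K_p·P(s)) = 96.9/(s + 0.69 + 96.9) = 96.9/(s + 97.59).
The closed-loop pole is at s = −97.59.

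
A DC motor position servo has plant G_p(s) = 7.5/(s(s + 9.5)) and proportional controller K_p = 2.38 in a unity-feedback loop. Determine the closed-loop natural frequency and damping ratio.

ω_n = 4.22 rad/s, ζ = 1.12

With unity feedback the closed-loop characteristic equation is s² + 9.5s + 2.38·7.5 = s² + 9.5s + 17.85 = 0.
Matching s² + 2ζω_n s + ω_n²: ω_n = √17.85 = 4.225 rad/s and 2ζω_n = 9.5, so ζ = 9.5/(2·4.225) = 1.12.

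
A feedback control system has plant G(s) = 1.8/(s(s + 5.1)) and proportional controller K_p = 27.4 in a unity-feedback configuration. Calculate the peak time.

T_p = 0.48 s

From 1 + K_pG(s) = 0: s² + 5.1s + 49.32 = 0 ⇒ ω_n = 7.023, ζ = 0.3631.
Damped frequency ω_d = ω_n√(1−ζ²) = 6.544 rad/s, so peak time T_p = π/ω_d = 0.48 s.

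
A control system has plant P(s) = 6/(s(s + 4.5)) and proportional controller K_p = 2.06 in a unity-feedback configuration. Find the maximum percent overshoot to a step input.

7.3%

Closed-loop characteristic equation: s² + 4.5s + 12.36 = 0, so ω_n = 3.516 rad/s and ζ = 4.5/(2·3.516) = 0.64.
%OS = 100·exp(−πζ/√(1−ζ²)) = 100·exp(−π·0.64/√0.5904) = 7.3%.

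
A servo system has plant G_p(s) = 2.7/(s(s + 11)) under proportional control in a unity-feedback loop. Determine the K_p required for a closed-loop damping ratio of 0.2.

Closed-loop characteristic equation: s² + 11s + K_p·2.7 = 0.
So ω_n = √(2.7K_p) and 2ζω_n = 11, giving ζ = 11/(2√(2.7K_p)).
Setting ζ = 0.2: √(2.7K_p) = 11/(2·0.2) = 27.5, so K_p = 756.2/2.7 = 280.

K_p = 280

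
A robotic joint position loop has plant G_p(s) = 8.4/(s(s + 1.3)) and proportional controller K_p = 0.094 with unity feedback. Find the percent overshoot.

3.44%

Closed-loop characteristic equation: s² + 1.3s + 0.7896 = 0, so ω_n = 0.8886 rad/s and ζ = 1.3/(2·0.8886) = 0.7315.
%OS = 100·exp(−πζ/√(1−ζ²)) = 100·exp(−π·0.7315/√0.4649) = 3.44%.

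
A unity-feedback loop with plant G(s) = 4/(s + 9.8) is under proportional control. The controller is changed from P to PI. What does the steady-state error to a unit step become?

0

Adding integral action puts a pole at s = 0 in the forward path, raising the system type to 1; a type-1 loop has zero steady-state error to a step.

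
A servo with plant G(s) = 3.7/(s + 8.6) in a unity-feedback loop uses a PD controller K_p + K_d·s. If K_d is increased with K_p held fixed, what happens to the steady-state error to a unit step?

K_d affects only the transient (the s-coefficient); the DC loop gain, and hence e_ss, depends only on K_p.

unchanged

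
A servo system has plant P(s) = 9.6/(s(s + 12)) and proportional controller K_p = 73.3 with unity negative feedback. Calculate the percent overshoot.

The closed-loop denominator s² + 12s + 703.7 gives ω_n = √703.7 = 26.53 and ζ = 12/(2ω_n) = 0.2262.
%OS = 100·exp(−πζ/√(1−ζ²)) = 100·exp(−π·0.2262/√0.9488) = 48.2%.

48.2%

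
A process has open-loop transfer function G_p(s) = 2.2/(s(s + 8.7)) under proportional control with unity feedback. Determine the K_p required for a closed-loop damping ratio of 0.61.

K_p = 23.1

Closed-loop characteristic equation: s² + 8.7s + K_p·2.2 = 0.
So ω_n = √(2.2K_p) and 2ζω_n = 8.7, giving ζ = 8.7/(2√(2.2K_p)).
Setting ζ = 0.61: √(2.2K_p) = 8.7/(2·0.61) = 7.131, so K_p = 50.85/2.2 = 23.1.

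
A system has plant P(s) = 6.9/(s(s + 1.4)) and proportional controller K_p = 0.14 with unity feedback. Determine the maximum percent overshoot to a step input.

4.13%

From 1 + K_pP(s) = 0: s² + 1.4s + 0.966 = 0 ⇒ ω_n = 0.9829, ζ = 0.7122.
%OS = 100·exp(−πζ/√(1−ζ²)) = 100·exp(−π·0.7122/√0.4928) = 4.13%.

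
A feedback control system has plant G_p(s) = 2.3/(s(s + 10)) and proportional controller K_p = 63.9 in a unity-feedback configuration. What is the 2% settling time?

From 1 + K_pG_p(s) = 0: s² + 10s + 147 = 0 ⇒ ω_n = 12.12, ζ = 0.4124.
2% settling time T_s ≈ 4/(ζω_n) = 4/5 = 0.8 s.

T_s ≈ 0.8 s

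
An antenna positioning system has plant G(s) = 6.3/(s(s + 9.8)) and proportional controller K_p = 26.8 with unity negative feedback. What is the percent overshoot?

27.8%

From 1 + K_pG(s) = 0: s² + 9.8s + 168.8 = 0 ⇒ ω_n = 12.99, ζ = 0.3771.
%OS = 100·exp(−πζ/√(1−ζ²)) = 100·exp(−π·0.3771/√0.8578) = 27.8%.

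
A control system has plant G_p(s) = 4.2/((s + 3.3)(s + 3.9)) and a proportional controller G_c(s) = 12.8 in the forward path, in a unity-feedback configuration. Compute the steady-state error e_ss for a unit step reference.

0.193

The loop is type 0. Static position error constant K_pos = G_c(0)·G_p(0) = 12.8·0.3263 = 4.177.
Steady-state error to a unit step: e_ss = 1/(1+K_pos) = 1/5.177 = 0.193.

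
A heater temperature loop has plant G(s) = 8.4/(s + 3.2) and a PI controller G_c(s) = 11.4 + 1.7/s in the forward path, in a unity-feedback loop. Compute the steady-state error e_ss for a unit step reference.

The open loop G_c(s)G(s) has a pole at the origin (type 1), so the static position error constant is infinite and e_ss = 1/(1+∞) = 0.

0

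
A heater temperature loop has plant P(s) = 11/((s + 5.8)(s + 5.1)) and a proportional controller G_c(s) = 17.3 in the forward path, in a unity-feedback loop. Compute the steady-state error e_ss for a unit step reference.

0.135

The loop is type 0. Static position error constant K_pos = G_c(0)·P(0) = 17.3·0.3719 = 6.433.
Steady-state error to a unit step: e_ss = 1/(1+K_pos) = 1/7.433 = 0.135.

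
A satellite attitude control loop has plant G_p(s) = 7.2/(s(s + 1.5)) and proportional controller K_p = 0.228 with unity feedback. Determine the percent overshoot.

10.3%

The closed-loop denominator s² + 1.5s + 1.642 gives ω_n = √1.642 = 1.281 and ζ = 1.5/(2ω_n) = 0.5854.
%OS = 100·exp(−πζ/√(1−ζ²)) = 100·exp(−π·0.5854/√0.6573) = 10.3%.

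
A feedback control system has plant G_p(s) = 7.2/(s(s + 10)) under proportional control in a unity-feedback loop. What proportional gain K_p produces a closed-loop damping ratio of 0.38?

Closed-loop characteristic equation: s² + 10s + K_p·7.2 = 0.
So ω_n = √(7.2K_p) and 2ζω_n = 10, giving ζ = 10/(2√(7.2K_p)).
Setting ζ = 0.38: √(7.2K_p) = 10/(2·0.38) = 13.16, so K_p = 173.1/7.2 = 24.

K_p = 24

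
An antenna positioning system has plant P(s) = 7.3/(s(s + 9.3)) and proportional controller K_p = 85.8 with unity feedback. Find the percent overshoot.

55.2%

From 1 + K_pP(s) = 0: s² + 9.3s + 626.3 = 0 ⇒ ω_n = 25.03, ζ = 0.1858.
%OS = 100·exp(−πζ/√(1−ζ²)) = 100·exp(−π·0.1858/√0.9655) = 55.2%.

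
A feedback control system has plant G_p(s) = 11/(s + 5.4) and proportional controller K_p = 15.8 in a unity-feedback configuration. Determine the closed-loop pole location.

s = -179.2

Closed-loop transfer function: T(s) = K_p·G_p(s)/(1 + K_p·G_p(s)) = 173.8/(s + 5.4 + 173.8) = 173.8/(s + 179.2).
The closed-loop pole is at s = −179.2.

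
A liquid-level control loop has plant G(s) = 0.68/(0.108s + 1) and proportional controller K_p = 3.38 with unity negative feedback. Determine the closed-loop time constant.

Closed loop: T(s) = K_p·G/(1+K_p·G) = 2.298/(0.108s + 1 + 2.298), with pole at s = −(1 + 2.298)/0.108 = −30.54.
Closed-loop time constant τ = 1/30.54 = 0.0327 s.

τ = 0.0327 s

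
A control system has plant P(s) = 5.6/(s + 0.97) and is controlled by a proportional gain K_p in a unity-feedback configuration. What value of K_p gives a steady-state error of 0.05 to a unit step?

K_p = 3.29

Steady-state error for a unit step on this type-0 loop is 1/(1 + K_p·P(0)).
P(0) = 5.773. Require 1/(1 + K_p·5.773) = 0.05, so 1 + 5.773·K_p = 20.
K_p = (20 − 1)/5.773 = 3.29.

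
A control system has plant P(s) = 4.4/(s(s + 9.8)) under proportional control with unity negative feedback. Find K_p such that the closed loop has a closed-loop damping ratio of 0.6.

Closed-loop characteristic equation: s² + 9.8s + K_p·4.4 = 0.
So ω_n = √(4.4K_p) and 2ζω_n = 9.8, giving ζ = 9.8/(2√(4.4K_p)).
Setting ζ = 0.6: √(4.4K_p) = 9.8/(2·0.6) = 8.167, so K_p = 66.69/4.4 = 15.2.

K_p = 15.2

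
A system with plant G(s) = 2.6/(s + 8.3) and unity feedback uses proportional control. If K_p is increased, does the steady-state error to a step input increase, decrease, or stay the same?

The position error constant K_pos = K_p·G(0) grows with K_p, and e_ss = 1/(1+K_pos) falls.

decrease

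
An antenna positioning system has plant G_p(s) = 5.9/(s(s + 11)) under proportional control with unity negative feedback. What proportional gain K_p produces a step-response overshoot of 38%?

K_p = 59.2

From %OS = 100·exp(−πζ/√(1−ζ²)) = 38%, ζ = −ln(0.38)/√(π²+ln²(0.38)) = 0.2943.
Characteristic equation s² + 11s + 5.9K_p = 0 gives ζ = 11/(2√(5.9K_p)).
Setting ζ = 0.2943: √(5.9K_p) = 11/(2·0.2943) = 18.69, so K_p = 349.1/5.9 = 59.2.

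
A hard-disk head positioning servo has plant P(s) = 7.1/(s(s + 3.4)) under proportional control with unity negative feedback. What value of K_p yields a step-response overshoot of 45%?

K_p = 6.71

From %OS = 100·exp(−πζ/√(1−ζ²)) = 45%, ζ = −ln(0.45)/√(π²+ln²(0.45)) = 0.2463.
Characteristic equation s² + 3.4s + 7.1K_p = 0 gives ζ = 3.4/(2√(7.1K_p)).
Setting ζ = 0.2463: √(7.1K_p) = 3.4/(2·0.2463) = 6.901, so K_p = 47.62/7.1 = 6.71.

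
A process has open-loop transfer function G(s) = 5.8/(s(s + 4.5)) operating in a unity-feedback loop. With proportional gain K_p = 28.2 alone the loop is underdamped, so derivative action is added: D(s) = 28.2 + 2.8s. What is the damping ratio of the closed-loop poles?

Forward path: (28.2 + 2.8s)·5.8/(s(s+4.5)). The closed-loop characteristic equation is s² + (4.5 + 5.8·2.8)s + 5.8·28.2 = 0.
That is s² + 20.74s + 163.6 = 0, so ω_n = 12.79 rad/s and ζ = 20.74/(2·12.79) = 0.8108.

ζ = 0.811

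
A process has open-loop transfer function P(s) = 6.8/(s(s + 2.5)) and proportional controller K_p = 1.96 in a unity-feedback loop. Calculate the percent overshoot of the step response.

31.8%

From 1 + K_pP(s) = 0: s² + 2.5s + 13.33 = 0 ⇒ ω_n = 3.651, ζ = 0.3424.
%OS = 100·exp(−πζ/√(1−ζ²)) = 100·exp(−π·0.3424/√0.8828) = 31.8%.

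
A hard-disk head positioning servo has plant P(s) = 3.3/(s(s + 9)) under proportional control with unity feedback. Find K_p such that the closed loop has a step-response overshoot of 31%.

From %OS = 100·exp(−πζ/√(1−ζ²)) = 31%, ζ = −ln(0.31)/√(π²+ln²(0.31)) = 0.3493.
Characteristic equation s² + 9s + 3.3K_p = 0 gives ζ = 9/(2√(3.3K_p)).
Setting ζ = 0.3493: √(3.3K_p) = 9/(2·0.3493) = 12.88, so K_p = 166/3.3 = 50.3.

K_p = 50.3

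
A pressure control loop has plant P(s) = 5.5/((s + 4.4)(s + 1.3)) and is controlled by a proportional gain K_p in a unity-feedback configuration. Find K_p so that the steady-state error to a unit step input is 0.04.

The loop is type 0, so e_ss(step) = 1/(1 + K_pos) with K_pos = K_p·P(0).
P(0) = 0.9615. Require 1/(1 + K_p·0.9615) = 0.04, so 1 + 0.9615·K_p = 25.
K_p = (25 − 1)/0.9615 = 25.

K_p = 25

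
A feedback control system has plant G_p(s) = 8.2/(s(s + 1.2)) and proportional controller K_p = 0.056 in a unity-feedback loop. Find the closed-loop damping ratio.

The closed-loop denominator is s(s+1.2) + 0.056·8.2 = s² + 1.2s + 0.4592.
Matching s² + 2ζω_n s + ω_n²: ω_n = √0.4592 = 0.6776 rad/s and 2ζω_n = 1.2, so ζ = 1.2/(2·0.6776) = 0.885.

ζ = 0.885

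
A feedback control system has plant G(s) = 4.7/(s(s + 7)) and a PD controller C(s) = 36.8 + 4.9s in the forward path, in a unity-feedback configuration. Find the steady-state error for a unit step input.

The open loop C(s)G(s) has a pole at the origin (type 1), so the static position error constant is infinite and e_ss = 1/(1+∞) = 0.

0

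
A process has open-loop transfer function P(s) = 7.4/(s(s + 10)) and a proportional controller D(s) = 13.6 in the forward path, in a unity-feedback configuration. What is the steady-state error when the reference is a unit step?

0

The open loop D(s)P(s) has a pole at the origin (type 1), so the static position error constant is infinite and e_ss = 1/(1+∞) = 0.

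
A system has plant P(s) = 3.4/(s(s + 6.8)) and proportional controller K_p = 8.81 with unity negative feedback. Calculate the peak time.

T_p = 0.733 s

From 1 + K_pP(s) = 0: s² + 6.8s + 29.95 = 0 ⇒ ω_n = 5.473, ζ = 0.6212.
Damped frequency ω_d = ω_n√(1−ζ²) = 4.289 rad/s, so peak time T_p = π/ω_d = 0.733 s.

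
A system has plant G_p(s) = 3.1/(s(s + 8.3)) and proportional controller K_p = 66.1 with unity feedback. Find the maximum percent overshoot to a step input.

Closed-loop characteristic equation: s² + 8.3s + 204.9 = 0, so ω_n = 14.31 rad/s and ζ = 8.3/(2·14.31) = 0.2899.
%OS = 100·exp(−πζ/√(1−ζ²)) = 100·exp(−π·0.2899/√0.916) = 38.6%.

38.6%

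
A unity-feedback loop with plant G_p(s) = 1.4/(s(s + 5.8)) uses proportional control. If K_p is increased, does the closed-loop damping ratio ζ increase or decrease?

ζ = 5.8/(2√(1.4K_p)); increasing K_p raises the denominator, so ζ falls.

decrease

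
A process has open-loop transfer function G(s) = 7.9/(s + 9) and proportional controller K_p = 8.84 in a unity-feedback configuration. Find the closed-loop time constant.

τ = 0.0127 s

Closed-loop transfer function: T(s) = K_p·G(s)/(1 + K_p·G(s)) = 69.84/(s + 9 + 69.84) = 69.84/(s + 78.84).
Time constant τ = 1/78.84 = 0.0127 s.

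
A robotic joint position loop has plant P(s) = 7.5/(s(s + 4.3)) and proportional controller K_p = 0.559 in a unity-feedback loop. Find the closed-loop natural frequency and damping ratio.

With unity feedback the closed-loop characteristic equation is s² + 4.3s + 0.559·7.5 = s² + 4.3s + 4.193 = 0.
Matching s² + 2ζω_n s + ω_n²: ω_n = √4.193 = 2.048 rad/s and 2ζω_n = 4.3, so ζ = 4.3/(2·2.048) = 1.05.

ω_n = 2.05 rad/s, ζ = 1.05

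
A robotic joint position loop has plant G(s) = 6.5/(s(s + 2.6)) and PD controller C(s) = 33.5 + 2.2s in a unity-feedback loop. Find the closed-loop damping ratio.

ζ = 0.573

Forward path: (33.5 + 2.2s)·6.5/(s(s+2.6)). The closed-loop characteristic equation is s² + (2.6 + 6.5·2.2)s + 6.5·33.5 = 0.
That is s² + 16.9s + 217.8 = 0, so ω_n = 14.76 rad/s and ζ = 16.9/(2·14.76) = 0.5726.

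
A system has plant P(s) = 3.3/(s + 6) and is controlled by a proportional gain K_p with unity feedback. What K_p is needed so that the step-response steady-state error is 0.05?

K_p = 34.5

For a type-0 loop with proportional control, e_ss = 1/(1 + K_p·P(0)).
P(0) = 0.55. Require 1/(1 + K_p·0.55) = 0.05, so 1 + 0.55·K_p = 20.
K_p = (20 − 1)/0.55 = 34.5.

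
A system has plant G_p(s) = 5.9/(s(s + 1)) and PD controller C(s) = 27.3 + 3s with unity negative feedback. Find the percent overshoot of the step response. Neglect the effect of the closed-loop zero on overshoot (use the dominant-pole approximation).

Forward path: (27.3 + 3s)·5.9/(s(s+1)). The closed-loop characteristic equation is s² + (1 + 5.9·3)s + 5.9·27.3 = 0.
That is s² + 18.7s + 161.1 = 0, so ω_n = 12.69 rad/s and ζ = 18.7/(2·12.69) = 0.7367.
%OS = 100·exp(−πζ/√(1−ζ²)) = 3.26%.

3.26%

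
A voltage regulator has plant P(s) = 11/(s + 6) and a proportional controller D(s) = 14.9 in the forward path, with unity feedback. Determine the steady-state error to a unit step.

0.0353

The loop is type 0. Static position error constant K_pos = D(0)·P(0) = 14.9·1.833 = 27.32.
Steady-state error to a unit step: e_ss = 1/(1+K_pos) = 1/28.32 = 0.0353.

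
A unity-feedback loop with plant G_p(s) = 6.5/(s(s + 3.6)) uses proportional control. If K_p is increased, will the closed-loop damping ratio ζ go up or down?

decrease

ζ = 3.6/(2√(6.5K_p)); increasing K_p raises the denominator, so ζ falls.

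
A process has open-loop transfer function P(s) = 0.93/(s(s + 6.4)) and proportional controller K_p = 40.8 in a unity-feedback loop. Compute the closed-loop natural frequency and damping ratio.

With unity feedback the closed-loop characteristic equation is s² + 6.4s + 40.8·0.93 = s² + 6.4s + 37.94 = 0.
So ω_n² = 37.94 ⇒ ω_n = 6.16 rad/s, and ζ = 6.4/(2ω_n) = 0.519.

ω_n = 6.16 rad/s, ζ = 0.519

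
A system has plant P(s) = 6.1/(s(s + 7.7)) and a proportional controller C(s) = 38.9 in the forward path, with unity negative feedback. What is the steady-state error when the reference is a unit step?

0

The open loop C(s)P(s) has a pole at the origin (type 1), so the static position error constant is infinite and e_ss = 1/(1+∞) = 0.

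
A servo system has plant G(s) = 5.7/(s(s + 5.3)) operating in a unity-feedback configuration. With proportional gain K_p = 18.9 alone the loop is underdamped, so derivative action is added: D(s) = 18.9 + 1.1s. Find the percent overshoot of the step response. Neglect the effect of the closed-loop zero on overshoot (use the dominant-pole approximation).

12.1%

Forward path: (18.9 + 1.1s)·5.7/(s(s+5.3)). The closed-loop characteristic equation is s² + (5.3 + 5.7·1.1)s + 5.7·18.9 = 0.
That is s² + 11.57s + 107.7 = 0, so ω_n = 10.38 rad/s and ζ = 11.57/(2·10.38) = 0.5574.
%OS = 100·exp(−πζ/√(1−ζ²)) = 12.1%.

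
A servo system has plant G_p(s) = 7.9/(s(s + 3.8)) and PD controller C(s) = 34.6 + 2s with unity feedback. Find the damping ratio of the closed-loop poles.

ζ = 0.593

Forward path: (34.6 + 2s)·7.9/(s(s+3.8)). The closed-loop characteristic equation is s² + (3.8 + 7.9·2)s + 7.9·34.6 = 0.
That is s² + 19.6s + 273.3 = 0, so ω_n = 16.53 rad/s and ζ = 19.6/(2·16.53) = 0.5928.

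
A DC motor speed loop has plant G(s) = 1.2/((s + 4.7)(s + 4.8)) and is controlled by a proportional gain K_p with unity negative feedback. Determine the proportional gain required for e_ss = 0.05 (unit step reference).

The loop is type 0, so e_ss(step) = 1/(1 + K_pos) with K_pos = K_p·G(0).
G(0) = 0.05319. Require 1/(1 + K_p·0.05319) = 0.05, so 1 + 0.05319·K_p = 20.
K_p = (20 − 1)/0.05319 = 357.

K_p = 357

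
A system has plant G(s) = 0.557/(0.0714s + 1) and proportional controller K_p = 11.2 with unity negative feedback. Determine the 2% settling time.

T_s ≈ 0.0395 s

Closed loop: T(s) = K_p·G/(1+K_p·G) = 6.238/(0.0714s + 1 + 6.238), with pole at s = −(1 + 6.238)/0.0714 = −101.4.
τ = 1/101.4 = 0.009864 s, so 2% settling time ≈ 4τ = 0.0395 s.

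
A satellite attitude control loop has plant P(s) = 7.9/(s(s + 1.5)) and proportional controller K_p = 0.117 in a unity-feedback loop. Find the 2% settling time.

T_s ≈ 5.33 s

The closed-loop denominator s² + 1.5s + 0.9243 gives ω_n = √0.9243 = 0.9614 and ζ = 1.5/(2ω_n) = 0.7801.
2% settling time T_s ≈ 4/(ζω_n) = 4/0.75 = 5.33 s.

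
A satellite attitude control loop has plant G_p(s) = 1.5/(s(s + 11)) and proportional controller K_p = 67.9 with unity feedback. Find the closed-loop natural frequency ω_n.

1 + K_p·G_p(s) = 0 gives s² + 11s + 101.9 = 0.
Matching s² + 2ζω_n s + ω_n²: ω_n = √101.9 = 10.09 rad/s and 2ζω_n = 11, so ζ = 11/(2·10.09) = 0.545.

ω_n = 10.1 rad/s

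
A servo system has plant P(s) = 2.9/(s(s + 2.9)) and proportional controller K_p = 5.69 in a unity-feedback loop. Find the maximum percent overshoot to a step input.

30.1%

From 1 + K_pP(s) = 0: s² + 2.9s + 16.5 = 0 ⇒ ω_n = 4.062, ζ = 0.357.
%OS = 100·exp(−πζ/√(1−ζ²)) = 100·exp(−π·0.357/√0.8726) = 30.1%.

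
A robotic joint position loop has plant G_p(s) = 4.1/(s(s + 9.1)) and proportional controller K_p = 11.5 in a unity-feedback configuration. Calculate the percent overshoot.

Closed-loop characteristic equation: s² + 9.1s + 47.15 = 0, so ω_n = 6.867 rad/s and ζ = 9.1/(2·6.867) = 0.6626.
%OS = 100·exp(−πζ/√(1−ζ²)) = 100·exp(−π·0.6626/√0.5609) = 6.21%.

6.21%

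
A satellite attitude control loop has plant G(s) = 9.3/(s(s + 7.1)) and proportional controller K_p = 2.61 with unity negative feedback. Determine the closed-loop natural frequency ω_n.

1 + K_p·G(s) = 0 gives s² + 7.1s + 24.27 = 0.
Matching s² + 2ζω_n s + ω_n²: ω_n = √24.27 = 4.927 rad/s and 2ζω_n = 7.1, so ζ = 7.1/(2·4.927) = 0.721.

ω_n = 4.93 rad/s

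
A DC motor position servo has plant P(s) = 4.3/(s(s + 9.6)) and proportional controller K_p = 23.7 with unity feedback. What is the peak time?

Closed-loop characteristic equation: s² + 9.6s + 101.9 = 0, so ω_n = 10.1 rad/s and ζ = 9.6/(2·10.1) = 0.4755.
Damped frequency ω_d = ω_n√(1−ζ²) = 8.881 rad/s, so peak time T_p = π/ω_d = 0.354 s.

T_p = 0.354 s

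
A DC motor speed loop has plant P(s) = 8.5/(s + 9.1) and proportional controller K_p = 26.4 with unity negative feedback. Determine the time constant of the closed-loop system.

τ = 0.00428 s

Closed-loop transfer function: T(s) = K_p·P(s)/(1 + K_p·P(s)) = 224.4/(s + 9.1 + 224.4) = 224.4/(s + 233.5).
Time constant τ = 1/233.5 = 0.00428 s.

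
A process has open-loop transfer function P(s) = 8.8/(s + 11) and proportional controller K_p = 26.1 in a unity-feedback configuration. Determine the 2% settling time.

Closed-loop transfer function: T(s) = K_p·P(s)/(1 + K_p·P(s)) = 229.7/(s + 11 + 229.7) = 229.7/(s + 240.7).
Time constant τ = 1/240.7 = 0.004155 s, so the 2% settling time is about 4τ = 0.0166 s.

T_s ≈ 0.0166 s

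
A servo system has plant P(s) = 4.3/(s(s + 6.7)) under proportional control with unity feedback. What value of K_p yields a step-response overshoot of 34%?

From %OS = 100·exp(−πζ/√(1−ζ²)) = 34%, ζ = −ln(0.34)/√(π²+ln²(0.34)) = 0.3248.
Characteristic equation s² + 6.7s + 4.3K_p = 0 gives ζ = 6.7/(2√(4.3K_p)).
Setting ζ = 0.3248: √(4.3K_p) = 6.7/(2·0.3248) = 10.31, so K_p = 106.4/4.3 = 24.7.

K_p = 24.7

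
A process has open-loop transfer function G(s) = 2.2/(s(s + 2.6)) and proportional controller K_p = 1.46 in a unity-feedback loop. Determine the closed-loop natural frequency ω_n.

ω_n = 1.79 rad/s

The closed-loop denominator is s(s+2.6) + 1.46·2.2 = s² + 2.6s + 3.212.
So ω_n² = 3.212 ⇒ ω_n = 1.792 rad/s, and ζ = 2.6/(2ω_n) = 0.725.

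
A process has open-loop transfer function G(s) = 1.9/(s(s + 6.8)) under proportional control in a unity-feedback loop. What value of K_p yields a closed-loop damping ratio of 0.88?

Closed-loop characteristic equation: s² + 6.8s + K_p·1.9 = 0.
So ω_n = √(1.9K_p) and 2ζω_n = 6.8, giving ζ = 6.8/(2√(1.9K_p)).
Setting ζ = 0.88: √(1.9K_p) = 6.8/(2·0.88) = 3.864, so K_p = 14.93/1.9 = 7.86.

K_p = 7.86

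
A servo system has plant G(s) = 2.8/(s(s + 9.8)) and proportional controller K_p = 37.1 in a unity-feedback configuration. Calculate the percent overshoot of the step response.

17.9%

Closed-loop characteristic equation: s² + 9.8s + 103.9 = 0, so ω_n = 10.19 rad/s and ζ = 9.8/(2·10.19) = 0.4808.
%OS = 100·exp(−πζ/√(1−ζ²)) = 100·exp(−π·0.4808/√0.7689) = 17.9%.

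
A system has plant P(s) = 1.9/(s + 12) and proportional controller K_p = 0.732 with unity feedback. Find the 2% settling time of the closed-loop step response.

T_s ≈ 0.299 s

Closed-loop transfer function: T(s) = K_p·P(s)/(1 + K_p·P(s)) = 1.391/(s + 12 + 1.391) = 1.391/(s + 13.39).
Time constant τ = 1/13.39 = 0.07468 s, so the 2% settling time is about 4τ = 0.299 s.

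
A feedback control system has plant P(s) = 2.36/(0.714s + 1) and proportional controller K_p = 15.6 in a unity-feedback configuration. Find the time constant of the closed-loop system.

τ = 0.0189 s

Closed loop: T(s) = K_p·P/(1+K_p·P) = 36.82/(0.714s + 1 + 36.82), with pole at s = −(1 + 36.82)/0.714 = −52.96.
Closed-loop time constant τ = 1/52.96 = 0.0189 s.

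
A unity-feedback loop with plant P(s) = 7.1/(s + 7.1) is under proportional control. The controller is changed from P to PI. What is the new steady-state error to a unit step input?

0

Adding integral action puts a pole at s = 0 in the forward path, raising the system type to 1; a type-1 loop has zero steady-state error to a step.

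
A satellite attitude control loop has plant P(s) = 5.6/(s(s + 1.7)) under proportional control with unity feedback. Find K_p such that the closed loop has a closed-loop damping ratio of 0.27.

K_p = 1.77

Closed-loop characteristic equation: s² + 1.7s + K_p·5.6 = 0.
So ω_n = √(5.6K_p) and 2ζω_n = 1.7, giving ζ = 1.7/(2√(5.6K_p)).
Setting ζ = 0.27: √(5.6K_p) = 1.7/(2·0.27) = 3.148, so K_p = 9.911/5.6 = 1.77.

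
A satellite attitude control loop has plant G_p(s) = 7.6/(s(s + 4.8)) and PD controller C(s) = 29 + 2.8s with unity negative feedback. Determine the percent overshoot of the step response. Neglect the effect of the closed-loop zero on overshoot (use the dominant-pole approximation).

Forward path: (29 + 2.8s)·7.6/(s(s+4.8)). The closed-loop characteristic equation is s² + (4.8 + 7.6·2.8)s + 7.6·29 = 0.
That is s² + 26.08s + 220.4 = 0, so ω_n = 14.85 rad/s and ζ = 26.08/(2·14.85) = 0.8784.
%OS = 100·exp(−πζ/√(1−ζ²)) = 0.311%.

0.311%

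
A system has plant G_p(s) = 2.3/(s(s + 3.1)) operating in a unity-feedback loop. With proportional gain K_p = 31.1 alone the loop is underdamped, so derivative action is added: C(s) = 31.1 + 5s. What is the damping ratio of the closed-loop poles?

ζ = 0.863

Forward path: (31.1 + 5s)·2.3/(s(s+3.1)). The closed-loop characteristic equation is s² + (3.1 + 2.3·5)s + 2.3·31.1 = 0.
That is s² + 14.6s + 71.53 = 0, so ω_n = 8.458 rad/s and ζ = 14.6/(2·8.458) = 0.8631.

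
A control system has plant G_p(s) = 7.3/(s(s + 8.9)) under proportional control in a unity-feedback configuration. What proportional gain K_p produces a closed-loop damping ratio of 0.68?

K_p = 5.87

Closed-loop characteristic equation: s² + 8.9s + K_p·7.3 = 0.
So ω_n = √(7.3K_p) and 2ζω_n = 8.9, giving ζ = 8.9/(2√(7.3K_p)).
Setting ζ = 0.68: √(7.3K_p) = 8.9/(2·0.68) = 6.544, so K_p = 42.83/7.3 = 5.87.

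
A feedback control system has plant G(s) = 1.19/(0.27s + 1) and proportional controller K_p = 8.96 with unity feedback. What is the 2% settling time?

Closed loop: T(s) = K_p·G/(1+K_p·G) = 10.66/(0.27s + 1 + 10.66), with pole at s = −(1 + 10.66)/0.27 = −43.19.
τ = 1/43.19 = 0.02315 s, so 2% settling time ≈ 4τ = 0.0926 s.

T_s ≈ 0.0926 s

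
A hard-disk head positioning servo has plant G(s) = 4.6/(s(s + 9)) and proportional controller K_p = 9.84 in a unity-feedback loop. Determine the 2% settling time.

T_s ≈ 0.889 s

From 1 + K_pG(s) = 0: s² + 9s + 45.26 = 0 ⇒ ω_n = 6.728, ζ = 0.6689.
2% settling time T_s ≈ 4/(ζω_n) = 4/4.5 = 0.889 s.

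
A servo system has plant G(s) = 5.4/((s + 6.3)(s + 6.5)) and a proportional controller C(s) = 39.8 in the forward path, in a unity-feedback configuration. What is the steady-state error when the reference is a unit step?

0.16

The loop is type 0. Static position error constant K_pos = C(0)·G(0) = 39.8·0.1319 = 5.248.
Steady-state error to a unit step: e_ss = 1/(1+K_pos) = 1/6.248 = 0.16.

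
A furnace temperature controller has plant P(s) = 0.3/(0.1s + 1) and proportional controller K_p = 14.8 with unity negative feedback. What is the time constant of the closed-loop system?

Closed loop: T(s) = K_p·P/(1+K_p·P) = 4.44/(0.1s + 1 + 4.44), with pole at s = −(1 + 4.44)/0.1 = −54.4.
Closed-loop time constant τ = 1/54.4 = 0.0184 s.

τ = 0.0184 s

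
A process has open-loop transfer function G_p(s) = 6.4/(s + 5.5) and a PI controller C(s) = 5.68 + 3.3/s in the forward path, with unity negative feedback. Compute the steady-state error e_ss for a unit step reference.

The open loop C(s)G_p(s) has a pole at the origin (type 1), so the static position error constant is infinite and e_ss = 1/(1+∞) = 0.

0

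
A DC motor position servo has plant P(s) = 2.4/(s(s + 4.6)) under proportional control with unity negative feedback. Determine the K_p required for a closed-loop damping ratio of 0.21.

Closed-loop characteristic equation: s² + 4.6s + K_p·2.4 = 0.
So ω_n = √(2.4K_p) and 2ζω_n = 4.6, giving ζ = 4.6/(2√(2.4K_p)).
Setting ζ = 0.21: √(2.4K_p) = 4.6/(2·0.21) = 10.95, so K_p = 120/2.4 = 50.

K_p = 50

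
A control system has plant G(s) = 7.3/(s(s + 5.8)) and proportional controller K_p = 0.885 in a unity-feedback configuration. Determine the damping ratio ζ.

ζ = 1.14

With unity feedback the closed-loop characteristic equation is s² + 5.8s + 0.885·7.3 = s² + 5.8s + 6.46 = 0.
So ω_n² = 6.46 ⇒ ω_n = 2.542 rad/s, and ζ = 5.8/(2ω_n) = 1.14.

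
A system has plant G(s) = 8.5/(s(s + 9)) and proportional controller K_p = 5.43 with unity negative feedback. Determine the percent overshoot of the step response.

From 1 + K_pG(s) = 0: s² + 9s + 46.16 = 0 ⇒ ω_n = 6.794, ζ = 0.6624.
%OS = 100·exp(−πζ/√(1−ζ²)) = 100·exp(−π·0.6624/√0.5613) = 6.22%.

6.22%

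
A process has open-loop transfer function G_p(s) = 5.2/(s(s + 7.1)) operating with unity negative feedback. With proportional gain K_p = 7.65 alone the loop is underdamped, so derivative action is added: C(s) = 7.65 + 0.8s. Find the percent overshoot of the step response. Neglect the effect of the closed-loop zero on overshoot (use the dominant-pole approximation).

0.199%

Forward path: (7.65 + 0.8s)·5.2/(s(s+7.1)). The closed-loop characteristic equation is s² + (7.1 + 5.2·0.8)s + 5.2·7.65 = 0.
That is s² + 11.26s + 39.78 = 0, so ω_n = 6.307 rad/s and ζ = 11.26/(2·6.307) = 0.8926.
%OS = 100·exp(−πζ/√(1−ζ²)) = 0.199%.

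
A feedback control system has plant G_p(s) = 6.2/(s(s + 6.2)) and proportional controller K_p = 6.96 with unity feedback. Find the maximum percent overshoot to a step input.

18.6%

Closed-loop characteristic equation: s² + 6.2s + 43.15 = 0, so ω_n = 6.569 rad/s and ζ = 6.2/(2·6.569) = 0.4719.
%OS = 100·exp(−πζ/√(1−ζ²)) = 100·exp(−π·0.4719/√0.7773) = 18.6%.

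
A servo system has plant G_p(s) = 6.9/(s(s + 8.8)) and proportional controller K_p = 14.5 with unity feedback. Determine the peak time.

The closed-loop denominator s² + 8.8s + 100.1 gives ω_n = √100.1 = 10 and ζ = 8.8/(2ω_n) = 0.4399.
Damped frequency ω_d = ω_n√(1−ζ²) = 8.983 rad/s, so peak time T_p = π/ω_d = 0.35 s.

T_p = 0.35 s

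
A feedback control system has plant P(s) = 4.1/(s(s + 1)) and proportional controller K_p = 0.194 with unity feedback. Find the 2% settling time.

T_s ≈ 8 s

Closed-loop characteristic equation: s² + 1s + 0.7954 = 0, so ω_n = 0.8919 rad/s and ζ = 1/(2·0.8919) = 0.5606.
2% settling time T_s ≈ 4/(ζω_n) = 4/0.5 = 8 s.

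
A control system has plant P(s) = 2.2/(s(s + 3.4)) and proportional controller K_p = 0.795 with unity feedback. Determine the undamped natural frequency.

ω_n = 1.32 rad/s

The closed-loop denominator is s(s+3.4) + 0.795·2.2 = s² + 3.4s + 1.749.
So ω_n² = 1.749 ⇒ ω_n = 1.322 rad/s, and ζ = 3.4/(2ω_n) = 1.29.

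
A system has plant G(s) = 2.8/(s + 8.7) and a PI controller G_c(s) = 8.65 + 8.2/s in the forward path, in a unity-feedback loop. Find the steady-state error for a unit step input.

0

The open loop G_c(s)G(s) has a pole at the origin (type 1), so the static position error constant is infinite and e_ss = 1/(1+∞) = 0.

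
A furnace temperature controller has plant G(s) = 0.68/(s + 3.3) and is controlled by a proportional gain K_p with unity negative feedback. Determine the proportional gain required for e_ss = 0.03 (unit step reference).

K_p = 157

Steady-state error for a unit step on this type-0 loop is 1/(1 + K_p·G(0)).
G(0) = 0.2061. Require 1/(1 + K_p·0.2061) = 0.03, so 1 + 0.2061·K_p = 33.33.
K_p = (33.33 − 1)/0.2061 = 157.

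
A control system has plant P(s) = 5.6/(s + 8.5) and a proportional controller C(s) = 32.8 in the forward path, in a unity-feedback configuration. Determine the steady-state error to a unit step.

0.0442

The loop is type 0. Static position error constant K_pos = C(0)·P(0) = 32.8·0.6588 = 21.61.
Steady-state error to a unit step: e_ss = 1/(1+K_pos) = 1/22.61 = 0.0442.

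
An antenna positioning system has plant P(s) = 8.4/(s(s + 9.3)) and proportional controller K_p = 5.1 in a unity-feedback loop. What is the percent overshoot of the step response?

4.19%

From 1 + K_pP(s) = 0: s² + 9.3s + 42.84 = 0 ⇒ ω_n = 6.545, ζ = 0.7104.
%OS = 100·exp(−πζ/√(1−ζ²)) = 100·exp(−π·0.7104/√0.4953) = 4.19%.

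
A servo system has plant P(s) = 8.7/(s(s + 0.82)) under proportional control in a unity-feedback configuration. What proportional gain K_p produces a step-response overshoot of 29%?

From %OS = 100·exp(−πζ/√(1−ζ²)) = 29%, ζ = −ln(0.29)/√(π²+ln²(0.29)) = 0.3666.
Characteristic equation s² + 0.82s + 8.7K_p = 0 gives ζ = 0.82/(2√(8.7K_p)).
Setting ζ = 0.3666: √(8.7K_p) = 0.82/(2·0.3666) = 1.118, so K_p = 1.251/8.7 = 0.144.

K_p = 0.144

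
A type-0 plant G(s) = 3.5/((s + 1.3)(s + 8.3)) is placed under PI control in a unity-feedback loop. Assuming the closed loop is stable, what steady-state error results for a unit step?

The PI controller's integrator makes the forward path type 1, so e_ss to a step is zero.

0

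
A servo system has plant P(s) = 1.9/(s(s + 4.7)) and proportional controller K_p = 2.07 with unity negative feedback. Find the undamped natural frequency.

1 + K_p·P(s) = 0 gives s² + 4.7s + 3.933 = 0.
So ω_n² = 3.933 ⇒ ω_n = 1.983 rad/s, and ζ = 4.7/(2ω_n) = 1.18.

ω_n = 1.98 rad/s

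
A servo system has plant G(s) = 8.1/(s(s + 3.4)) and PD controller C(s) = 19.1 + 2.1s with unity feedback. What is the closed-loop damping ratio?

Forward path: (19.1 + 2.1s)·8.1/(s(s+3.4)). The closed-loop characteristic equation is s² + (3.4 + 8.1·2.1)s + 8.1·19.1 = 0.
That is s² + 20.41s + 154.7 = 0, so ω_n = 12.44 rad/s and ζ = 20.41/(2·12.44) = 0.8205.

ζ = 0.82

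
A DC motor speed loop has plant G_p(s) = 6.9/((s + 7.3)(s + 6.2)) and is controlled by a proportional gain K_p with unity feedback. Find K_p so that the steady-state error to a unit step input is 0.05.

K_p = 125

The loop is type 0, so e_ss(step) = 1/(1 + K_pos) with K_pos = K_p·G_p(0).
G_p(0) = 0.1525. Require 1/(1 + K_p·0.1525) = 0.05, so 1 + 0.1525·K_p = 20.
K_p = (20 − 1)/0.1525 = 125.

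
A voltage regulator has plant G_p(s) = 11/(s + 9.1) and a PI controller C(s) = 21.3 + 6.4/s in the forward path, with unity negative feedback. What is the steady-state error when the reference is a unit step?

The open loop C(s)G_p(s) has a pole at the origin (type 1), so the static position error constant is infinite and e_ss = 1/(1+∞) = 0.

0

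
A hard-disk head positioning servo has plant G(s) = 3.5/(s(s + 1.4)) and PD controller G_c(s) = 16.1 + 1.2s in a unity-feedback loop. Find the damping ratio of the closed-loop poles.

ζ = 0.373

Forward path: (16.1 + 1.2s)·3.5/(s(s+1.4)). The closed-loop characteristic equation is s² + (1.4 + 3.5·1.2)s + 3.5·16.1 = 0.
That is s² + 5.6s + 56.35 = 0, so ω_n = 7.507 rad/s and ζ = 5.6/(2·7.507) = 0.373.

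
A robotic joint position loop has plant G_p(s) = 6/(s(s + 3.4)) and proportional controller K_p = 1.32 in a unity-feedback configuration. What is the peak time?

T_p = 1.4 s

Closed-loop characteristic equation: s² + 3.4s + 7.92 = 0, so ω_n = 2.814 rad/s and ζ = 3.4/(2·2.814) = 0.6041.
Damped frequency ω_d = ω_n√(1−ζ²) = 2.243 rad/s, so peak time T_p = π/ω_d = 1.4 s.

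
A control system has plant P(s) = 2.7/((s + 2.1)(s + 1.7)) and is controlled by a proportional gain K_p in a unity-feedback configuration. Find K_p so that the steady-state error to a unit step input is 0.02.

K_p = 64.8

For a type-0 loop with proportional control, e_ss = 1/(1 + K_p·P(0)).
P(0) = 0.7563. Require 1/(1 + K_p·0.7563) = 0.02, so 1 + 0.7563·K_p = 50.
K_p = (50 − 1)/0.7563 = 64.8.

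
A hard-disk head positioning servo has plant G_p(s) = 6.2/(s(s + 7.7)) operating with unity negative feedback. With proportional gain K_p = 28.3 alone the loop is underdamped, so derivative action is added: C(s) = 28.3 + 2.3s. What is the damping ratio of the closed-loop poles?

ζ = 0.829

Forward path: (28.3 + 2.3s)·6.2/(s(s+7.7)). The closed-loop characteristic equation is s² + (7.7 + 6.2·2.3)s + 6.2·28.3 = 0.
That is s² + 21.96s + 175.5 = 0, so ω_n = 13.25 rad/s and ζ = 21.96/(2·13.25) = 0.8289.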